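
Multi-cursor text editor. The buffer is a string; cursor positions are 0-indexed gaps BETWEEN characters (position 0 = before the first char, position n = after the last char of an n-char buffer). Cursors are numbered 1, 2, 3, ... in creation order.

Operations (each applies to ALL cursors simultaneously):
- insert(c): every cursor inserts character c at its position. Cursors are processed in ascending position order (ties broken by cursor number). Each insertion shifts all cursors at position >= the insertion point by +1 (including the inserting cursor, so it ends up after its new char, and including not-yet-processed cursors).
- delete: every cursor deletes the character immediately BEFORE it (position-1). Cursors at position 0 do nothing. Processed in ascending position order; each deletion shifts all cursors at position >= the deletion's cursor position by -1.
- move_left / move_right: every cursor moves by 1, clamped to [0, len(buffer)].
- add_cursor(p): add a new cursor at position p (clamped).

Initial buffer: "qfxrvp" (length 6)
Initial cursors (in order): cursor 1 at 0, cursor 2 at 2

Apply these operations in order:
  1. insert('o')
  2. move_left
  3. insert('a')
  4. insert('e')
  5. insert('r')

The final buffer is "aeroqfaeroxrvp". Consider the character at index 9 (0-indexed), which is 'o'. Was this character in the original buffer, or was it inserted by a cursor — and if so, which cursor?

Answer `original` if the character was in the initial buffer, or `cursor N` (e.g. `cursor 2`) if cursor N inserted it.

Answer: cursor 2

Derivation:
After op 1 (insert('o')): buffer="oqfoxrvp" (len 8), cursors c1@1 c2@4, authorship 1..2....
After op 2 (move_left): buffer="oqfoxrvp" (len 8), cursors c1@0 c2@3, authorship 1..2....
After op 3 (insert('a')): buffer="aoqfaoxrvp" (len 10), cursors c1@1 c2@5, authorship 11..22....
After op 4 (insert('e')): buffer="aeoqfaeoxrvp" (len 12), cursors c1@2 c2@7, authorship 111..222....
After op 5 (insert('r')): buffer="aeroqfaeroxrvp" (len 14), cursors c1@3 c2@9, authorship 1111..2222....
Authorship (.=original, N=cursor N): 1 1 1 1 . . 2 2 2 2 . . . .
Index 9: author = 2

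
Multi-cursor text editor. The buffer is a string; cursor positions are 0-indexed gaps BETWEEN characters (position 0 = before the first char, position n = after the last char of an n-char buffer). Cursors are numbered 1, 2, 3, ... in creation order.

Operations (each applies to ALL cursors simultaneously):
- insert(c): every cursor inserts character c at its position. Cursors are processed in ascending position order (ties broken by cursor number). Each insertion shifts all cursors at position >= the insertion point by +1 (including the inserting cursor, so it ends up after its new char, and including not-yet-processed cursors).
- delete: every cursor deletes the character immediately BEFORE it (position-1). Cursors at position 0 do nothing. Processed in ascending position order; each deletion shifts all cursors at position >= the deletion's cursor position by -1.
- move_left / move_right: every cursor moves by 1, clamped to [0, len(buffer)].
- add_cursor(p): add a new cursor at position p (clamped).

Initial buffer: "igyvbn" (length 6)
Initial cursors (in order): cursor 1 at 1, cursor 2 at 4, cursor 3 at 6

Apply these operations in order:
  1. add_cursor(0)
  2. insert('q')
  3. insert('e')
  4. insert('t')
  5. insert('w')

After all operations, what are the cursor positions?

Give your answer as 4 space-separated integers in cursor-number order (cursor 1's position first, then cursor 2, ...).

Answer: 9 16 22 4

Derivation:
After op 1 (add_cursor(0)): buffer="igyvbn" (len 6), cursors c4@0 c1@1 c2@4 c3@6, authorship ......
After op 2 (insert('q')): buffer="qiqgyvqbnq" (len 10), cursors c4@1 c1@3 c2@7 c3@10, authorship 4.1...2..3
After op 3 (insert('e')): buffer="qeiqegyvqebnqe" (len 14), cursors c4@2 c1@5 c2@10 c3@14, authorship 44.11...22..33
After op 4 (insert('t')): buffer="qetiqetgyvqetbnqet" (len 18), cursors c4@3 c1@7 c2@13 c3@18, authorship 444.111...222..333
After op 5 (insert('w')): buffer="qetwiqetwgyvqetwbnqetw" (len 22), cursors c4@4 c1@9 c2@16 c3@22, authorship 4444.1111...2222..3333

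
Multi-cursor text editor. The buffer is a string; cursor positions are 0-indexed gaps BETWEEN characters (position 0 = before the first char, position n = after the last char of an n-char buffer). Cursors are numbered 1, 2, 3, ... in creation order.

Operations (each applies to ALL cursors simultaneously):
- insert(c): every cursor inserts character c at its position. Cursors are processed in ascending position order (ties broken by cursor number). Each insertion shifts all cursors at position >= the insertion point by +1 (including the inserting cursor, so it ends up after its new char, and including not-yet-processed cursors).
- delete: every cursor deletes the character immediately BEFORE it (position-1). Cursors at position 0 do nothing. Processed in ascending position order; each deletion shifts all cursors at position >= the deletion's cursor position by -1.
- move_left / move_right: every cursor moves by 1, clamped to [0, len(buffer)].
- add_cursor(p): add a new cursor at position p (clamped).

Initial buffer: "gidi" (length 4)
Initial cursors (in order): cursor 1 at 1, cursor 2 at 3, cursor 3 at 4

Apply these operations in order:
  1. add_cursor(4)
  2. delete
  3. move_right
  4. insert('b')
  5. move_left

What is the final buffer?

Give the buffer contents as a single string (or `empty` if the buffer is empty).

Answer: bbbb

Derivation:
After op 1 (add_cursor(4)): buffer="gidi" (len 4), cursors c1@1 c2@3 c3@4 c4@4, authorship ....
After op 2 (delete): buffer="" (len 0), cursors c1@0 c2@0 c3@0 c4@0, authorship 
After op 3 (move_right): buffer="" (len 0), cursors c1@0 c2@0 c3@0 c4@0, authorship 
After op 4 (insert('b')): buffer="bbbb" (len 4), cursors c1@4 c2@4 c3@4 c4@4, authorship 1234
After op 5 (move_left): buffer="bbbb" (len 4), cursors c1@3 c2@3 c3@3 c4@3, authorship 1234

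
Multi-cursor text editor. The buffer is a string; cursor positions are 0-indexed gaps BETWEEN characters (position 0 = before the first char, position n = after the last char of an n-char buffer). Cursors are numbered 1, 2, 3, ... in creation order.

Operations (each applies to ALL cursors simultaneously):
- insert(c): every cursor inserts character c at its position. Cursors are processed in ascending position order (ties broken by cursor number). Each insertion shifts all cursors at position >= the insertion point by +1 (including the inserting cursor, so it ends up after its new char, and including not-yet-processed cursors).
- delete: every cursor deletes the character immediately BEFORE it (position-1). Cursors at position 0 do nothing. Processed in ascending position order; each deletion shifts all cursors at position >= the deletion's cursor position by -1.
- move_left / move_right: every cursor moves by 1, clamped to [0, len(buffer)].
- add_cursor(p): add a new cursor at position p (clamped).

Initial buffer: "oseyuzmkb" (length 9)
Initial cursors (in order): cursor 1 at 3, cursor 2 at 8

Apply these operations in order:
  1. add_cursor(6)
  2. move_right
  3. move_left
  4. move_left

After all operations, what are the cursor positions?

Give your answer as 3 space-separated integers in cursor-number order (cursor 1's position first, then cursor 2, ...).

Answer: 2 7 5

Derivation:
After op 1 (add_cursor(6)): buffer="oseyuzmkb" (len 9), cursors c1@3 c3@6 c2@8, authorship .........
After op 2 (move_right): buffer="oseyuzmkb" (len 9), cursors c1@4 c3@7 c2@9, authorship .........
After op 3 (move_left): buffer="oseyuzmkb" (len 9), cursors c1@3 c3@6 c2@8, authorship .........
After op 4 (move_left): buffer="oseyuzmkb" (len 9), cursors c1@2 c3@5 c2@7, authorship .........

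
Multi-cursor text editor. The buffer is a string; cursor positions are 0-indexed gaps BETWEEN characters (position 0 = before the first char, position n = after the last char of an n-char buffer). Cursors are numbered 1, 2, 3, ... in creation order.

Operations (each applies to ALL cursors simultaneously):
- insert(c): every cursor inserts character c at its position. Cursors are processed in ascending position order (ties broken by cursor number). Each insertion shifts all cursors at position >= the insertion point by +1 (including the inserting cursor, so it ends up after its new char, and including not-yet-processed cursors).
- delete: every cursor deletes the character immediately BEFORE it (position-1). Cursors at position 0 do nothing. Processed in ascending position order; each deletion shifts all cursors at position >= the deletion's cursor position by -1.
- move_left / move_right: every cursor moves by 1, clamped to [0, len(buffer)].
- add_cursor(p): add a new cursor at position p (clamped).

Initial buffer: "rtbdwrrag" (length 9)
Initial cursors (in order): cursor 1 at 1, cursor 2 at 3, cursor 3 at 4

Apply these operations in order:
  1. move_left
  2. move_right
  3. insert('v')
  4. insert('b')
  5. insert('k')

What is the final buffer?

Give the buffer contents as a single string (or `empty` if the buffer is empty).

Answer: rvbktbvbkdvbkwrrag

Derivation:
After op 1 (move_left): buffer="rtbdwrrag" (len 9), cursors c1@0 c2@2 c3@3, authorship .........
After op 2 (move_right): buffer="rtbdwrrag" (len 9), cursors c1@1 c2@3 c3@4, authorship .........
After op 3 (insert('v')): buffer="rvtbvdvwrrag" (len 12), cursors c1@2 c2@5 c3@7, authorship .1..2.3.....
After op 4 (insert('b')): buffer="rvbtbvbdvbwrrag" (len 15), cursors c1@3 c2@7 c3@10, authorship .11..22.33.....
After op 5 (insert('k')): buffer="rvbktbvbkdvbkwrrag" (len 18), cursors c1@4 c2@9 c3@13, authorship .111..222.333.....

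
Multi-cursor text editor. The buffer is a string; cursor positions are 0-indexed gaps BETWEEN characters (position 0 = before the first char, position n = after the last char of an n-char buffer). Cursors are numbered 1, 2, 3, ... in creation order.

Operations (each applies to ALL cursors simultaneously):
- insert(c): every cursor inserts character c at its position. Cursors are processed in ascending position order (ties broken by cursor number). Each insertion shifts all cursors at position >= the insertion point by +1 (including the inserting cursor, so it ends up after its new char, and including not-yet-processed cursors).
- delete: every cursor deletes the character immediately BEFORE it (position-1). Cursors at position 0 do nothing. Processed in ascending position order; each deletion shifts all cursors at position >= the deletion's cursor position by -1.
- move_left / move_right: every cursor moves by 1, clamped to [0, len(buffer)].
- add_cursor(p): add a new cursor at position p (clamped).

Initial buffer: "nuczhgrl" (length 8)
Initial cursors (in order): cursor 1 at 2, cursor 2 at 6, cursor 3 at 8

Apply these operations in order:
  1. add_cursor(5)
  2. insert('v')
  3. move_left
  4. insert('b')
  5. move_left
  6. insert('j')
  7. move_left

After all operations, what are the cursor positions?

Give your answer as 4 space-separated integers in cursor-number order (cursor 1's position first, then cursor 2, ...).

After op 1 (add_cursor(5)): buffer="nuczhgrl" (len 8), cursors c1@2 c4@5 c2@6 c3@8, authorship ........
After op 2 (insert('v')): buffer="nuvczhvgvrlv" (len 12), cursors c1@3 c4@7 c2@9 c3@12, authorship ..1...4.2..3
After op 3 (move_left): buffer="nuvczhvgvrlv" (len 12), cursors c1@2 c4@6 c2@8 c3@11, authorship ..1...4.2..3
After op 4 (insert('b')): buffer="nubvczhbvgbvrlbv" (len 16), cursors c1@3 c4@8 c2@11 c3@15, authorship ..11...44.22..33
After op 5 (move_left): buffer="nubvczhbvgbvrlbv" (len 16), cursors c1@2 c4@7 c2@10 c3@14, authorship ..11...44.22..33
After op 6 (insert('j')): buffer="nujbvczhjbvgjbvrljbv" (len 20), cursors c1@3 c4@9 c2@13 c3@18, authorship ..111...444.222..333
After op 7 (move_left): buffer="nujbvczhjbvgjbvrljbv" (len 20), cursors c1@2 c4@8 c2@12 c3@17, authorship ..111...444.222..333

Answer: 2 12 17 8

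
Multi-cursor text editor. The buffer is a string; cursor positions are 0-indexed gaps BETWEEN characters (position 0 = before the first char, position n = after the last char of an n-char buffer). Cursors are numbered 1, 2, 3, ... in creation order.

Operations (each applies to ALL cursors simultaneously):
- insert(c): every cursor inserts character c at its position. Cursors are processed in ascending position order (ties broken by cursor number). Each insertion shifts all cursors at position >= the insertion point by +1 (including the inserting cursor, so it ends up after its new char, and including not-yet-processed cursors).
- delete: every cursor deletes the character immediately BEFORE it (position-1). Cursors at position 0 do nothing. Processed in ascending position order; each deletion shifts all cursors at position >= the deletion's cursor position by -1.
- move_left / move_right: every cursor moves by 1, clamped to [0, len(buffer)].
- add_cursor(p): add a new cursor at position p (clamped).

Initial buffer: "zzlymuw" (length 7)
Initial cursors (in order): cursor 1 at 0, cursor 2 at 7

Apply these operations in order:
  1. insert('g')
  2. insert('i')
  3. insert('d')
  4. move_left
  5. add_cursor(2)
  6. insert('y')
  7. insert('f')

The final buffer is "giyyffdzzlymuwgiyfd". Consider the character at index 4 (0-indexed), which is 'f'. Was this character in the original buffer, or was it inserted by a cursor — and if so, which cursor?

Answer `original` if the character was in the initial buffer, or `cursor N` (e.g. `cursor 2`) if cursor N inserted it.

After op 1 (insert('g')): buffer="gzzlymuwg" (len 9), cursors c1@1 c2@9, authorship 1.......2
After op 2 (insert('i')): buffer="gizzlymuwgi" (len 11), cursors c1@2 c2@11, authorship 11.......22
After op 3 (insert('d')): buffer="gidzzlymuwgid" (len 13), cursors c1@3 c2@13, authorship 111.......222
After op 4 (move_left): buffer="gidzzlymuwgid" (len 13), cursors c1@2 c2@12, authorship 111.......222
After op 5 (add_cursor(2)): buffer="gidzzlymuwgid" (len 13), cursors c1@2 c3@2 c2@12, authorship 111.......222
After op 6 (insert('y')): buffer="giyydzzlymuwgiyd" (len 16), cursors c1@4 c3@4 c2@15, authorship 11131.......2222
After op 7 (insert('f')): buffer="giyyffdzzlymuwgiyfd" (len 19), cursors c1@6 c3@6 c2@18, authorship 1113131.......22222
Authorship (.=original, N=cursor N): 1 1 1 3 1 3 1 . . . . . . . 2 2 2 2 2
Index 4: author = 1

Answer: cursor 1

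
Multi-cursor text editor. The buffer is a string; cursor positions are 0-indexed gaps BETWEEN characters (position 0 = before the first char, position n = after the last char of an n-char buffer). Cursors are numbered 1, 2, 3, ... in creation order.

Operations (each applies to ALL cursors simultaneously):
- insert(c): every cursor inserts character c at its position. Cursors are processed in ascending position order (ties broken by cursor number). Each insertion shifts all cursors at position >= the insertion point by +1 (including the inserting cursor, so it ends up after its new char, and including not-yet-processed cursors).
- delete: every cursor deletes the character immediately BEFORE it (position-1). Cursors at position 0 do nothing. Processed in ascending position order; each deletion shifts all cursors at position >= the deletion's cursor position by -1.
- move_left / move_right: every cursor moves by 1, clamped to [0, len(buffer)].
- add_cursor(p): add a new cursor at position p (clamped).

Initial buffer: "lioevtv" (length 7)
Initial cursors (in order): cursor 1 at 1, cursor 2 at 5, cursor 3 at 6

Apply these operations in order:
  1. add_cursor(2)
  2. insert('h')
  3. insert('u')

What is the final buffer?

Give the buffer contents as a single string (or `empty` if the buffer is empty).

Answer: lhuihuoevhuthuv

Derivation:
After op 1 (add_cursor(2)): buffer="lioevtv" (len 7), cursors c1@1 c4@2 c2@5 c3@6, authorship .......
After op 2 (insert('h')): buffer="lhihoevhthv" (len 11), cursors c1@2 c4@4 c2@8 c3@10, authorship .1.4...2.3.
After op 3 (insert('u')): buffer="lhuihuoevhuthuv" (len 15), cursors c1@3 c4@6 c2@11 c3@14, authorship .11.44...22.33.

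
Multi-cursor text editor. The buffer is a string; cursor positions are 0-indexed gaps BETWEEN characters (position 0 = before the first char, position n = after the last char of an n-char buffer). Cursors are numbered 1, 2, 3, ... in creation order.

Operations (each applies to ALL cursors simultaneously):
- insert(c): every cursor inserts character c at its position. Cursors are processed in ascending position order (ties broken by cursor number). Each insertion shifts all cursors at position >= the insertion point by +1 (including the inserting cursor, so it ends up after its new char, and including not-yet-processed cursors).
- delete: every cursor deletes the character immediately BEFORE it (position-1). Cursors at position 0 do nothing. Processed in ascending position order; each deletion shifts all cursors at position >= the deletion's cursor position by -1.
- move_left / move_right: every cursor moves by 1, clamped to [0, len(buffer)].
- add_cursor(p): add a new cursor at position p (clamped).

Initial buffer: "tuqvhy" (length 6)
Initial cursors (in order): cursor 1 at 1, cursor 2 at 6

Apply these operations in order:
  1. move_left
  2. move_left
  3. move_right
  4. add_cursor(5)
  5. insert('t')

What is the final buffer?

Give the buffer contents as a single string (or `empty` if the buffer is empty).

Answer: ttuqvhtty

Derivation:
After op 1 (move_left): buffer="tuqvhy" (len 6), cursors c1@0 c2@5, authorship ......
After op 2 (move_left): buffer="tuqvhy" (len 6), cursors c1@0 c2@4, authorship ......
After op 3 (move_right): buffer="tuqvhy" (len 6), cursors c1@1 c2@5, authorship ......
After op 4 (add_cursor(5)): buffer="tuqvhy" (len 6), cursors c1@1 c2@5 c3@5, authorship ......
After op 5 (insert('t')): buffer="ttuqvhtty" (len 9), cursors c1@2 c2@8 c3@8, authorship .1....23.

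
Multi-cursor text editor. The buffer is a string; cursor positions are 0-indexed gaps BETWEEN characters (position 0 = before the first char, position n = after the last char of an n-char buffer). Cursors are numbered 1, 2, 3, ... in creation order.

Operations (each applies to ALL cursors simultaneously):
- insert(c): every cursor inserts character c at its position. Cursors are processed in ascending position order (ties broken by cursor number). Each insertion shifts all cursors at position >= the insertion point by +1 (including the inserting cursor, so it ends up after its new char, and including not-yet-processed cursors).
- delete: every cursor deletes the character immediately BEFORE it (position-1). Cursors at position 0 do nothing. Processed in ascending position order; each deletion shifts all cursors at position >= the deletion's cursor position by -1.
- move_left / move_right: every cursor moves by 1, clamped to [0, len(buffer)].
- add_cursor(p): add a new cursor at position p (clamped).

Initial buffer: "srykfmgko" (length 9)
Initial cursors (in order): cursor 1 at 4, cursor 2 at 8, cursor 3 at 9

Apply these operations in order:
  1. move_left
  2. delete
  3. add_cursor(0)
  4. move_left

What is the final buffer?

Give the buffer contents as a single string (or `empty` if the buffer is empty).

After op 1 (move_left): buffer="srykfmgko" (len 9), cursors c1@3 c2@7 c3@8, authorship .........
After op 2 (delete): buffer="srkfmo" (len 6), cursors c1@2 c2@5 c3@5, authorship ......
After op 3 (add_cursor(0)): buffer="srkfmo" (len 6), cursors c4@0 c1@2 c2@5 c3@5, authorship ......
After op 4 (move_left): buffer="srkfmo" (len 6), cursors c4@0 c1@1 c2@4 c3@4, authorship ......

Answer: srkfmo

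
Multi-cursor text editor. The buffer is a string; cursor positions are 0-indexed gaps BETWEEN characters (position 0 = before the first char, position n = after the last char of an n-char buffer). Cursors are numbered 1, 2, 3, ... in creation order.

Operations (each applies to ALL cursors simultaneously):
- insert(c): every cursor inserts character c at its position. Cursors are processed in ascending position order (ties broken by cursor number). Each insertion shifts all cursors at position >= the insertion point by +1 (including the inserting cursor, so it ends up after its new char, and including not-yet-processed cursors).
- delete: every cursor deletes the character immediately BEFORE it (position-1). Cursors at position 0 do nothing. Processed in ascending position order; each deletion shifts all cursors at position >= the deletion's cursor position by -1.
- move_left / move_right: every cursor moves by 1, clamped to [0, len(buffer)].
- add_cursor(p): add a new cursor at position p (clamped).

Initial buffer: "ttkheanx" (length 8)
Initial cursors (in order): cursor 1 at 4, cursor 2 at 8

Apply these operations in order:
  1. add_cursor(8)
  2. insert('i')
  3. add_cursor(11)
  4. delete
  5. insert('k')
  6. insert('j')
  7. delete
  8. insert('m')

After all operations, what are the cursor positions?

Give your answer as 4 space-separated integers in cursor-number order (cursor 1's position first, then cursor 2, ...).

After op 1 (add_cursor(8)): buffer="ttkheanx" (len 8), cursors c1@4 c2@8 c3@8, authorship ........
After op 2 (insert('i')): buffer="ttkhieanxii" (len 11), cursors c1@5 c2@11 c3@11, authorship ....1....23
After op 3 (add_cursor(11)): buffer="ttkhieanxii" (len 11), cursors c1@5 c2@11 c3@11 c4@11, authorship ....1....23
After op 4 (delete): buffer="ttkhean" (len 7), cursors c1@4 c2@7 c3@7 c4@7, authorship .......
After op 5 (insert('k')): buffer="ttkhkeankkk" (len 11), cursors c1@5 c2@11 c3@11 c4@11, authorship ....1...234
After op 6 (insert('j')): buffer="ttkhkjeankkkjjj" (len 15), cursors c1@6 c2@15 c3@15 c4@15, authorship ....11...234234
After op 7 (delete): buffer="ttkhkeankkk" (len 11), cursors c1@5 c2@11 c3@11 c4@11, authorship ....1...234
After op 8 (insert('m')): buffer="ttkhkmeankkkmmm" (len 15), cursors c1@6 c2@15 c3@15 c4@15, authorship ....11...234234

Answer: 6 15 15 15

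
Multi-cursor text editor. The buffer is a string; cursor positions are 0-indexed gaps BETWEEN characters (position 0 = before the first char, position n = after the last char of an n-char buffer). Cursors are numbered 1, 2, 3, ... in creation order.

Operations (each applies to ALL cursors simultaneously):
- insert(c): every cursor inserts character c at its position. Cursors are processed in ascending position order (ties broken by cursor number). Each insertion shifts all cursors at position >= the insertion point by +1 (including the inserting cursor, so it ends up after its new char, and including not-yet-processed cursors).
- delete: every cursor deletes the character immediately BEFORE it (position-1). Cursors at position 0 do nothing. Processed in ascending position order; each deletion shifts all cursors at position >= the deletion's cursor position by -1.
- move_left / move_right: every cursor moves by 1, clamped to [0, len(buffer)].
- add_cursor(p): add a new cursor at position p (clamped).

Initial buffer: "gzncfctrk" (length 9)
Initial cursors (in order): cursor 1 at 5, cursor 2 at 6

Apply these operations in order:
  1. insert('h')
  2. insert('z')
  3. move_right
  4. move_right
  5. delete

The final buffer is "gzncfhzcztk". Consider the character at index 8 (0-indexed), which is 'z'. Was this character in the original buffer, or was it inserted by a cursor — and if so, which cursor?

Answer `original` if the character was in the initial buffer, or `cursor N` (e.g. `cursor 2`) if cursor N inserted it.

Answer: cursor 2

Derivation:
After op 1 (insert('h')): buffer="gzncfhchtrk" (len 11), cursors c1@6 c2@8, authorship .....1.2...
After op 2 (insert('z')): buffer="gzncfhzchztrk" (len 13), cursors c1@7 c2@10, authorship .....11.22...
After op 3 (move_right): buffer="gzncfhzchztrk" (len 13), cursors c1@8 c2@11, authorship .....11.22...
After op 4 (move_right): buffer="gzncfhzchztrk" (len 13), cursors c1@9 c2@12, authorship .....11.22...
After op 5 (delete): buffer="gzncfhzcztk" (len 11), cursors c1@8 c2@10, authorship .....11.2..
Authorship (.=original, N=cursor N): . . . . . 1 1 . 2 . .
Index 8: author = 2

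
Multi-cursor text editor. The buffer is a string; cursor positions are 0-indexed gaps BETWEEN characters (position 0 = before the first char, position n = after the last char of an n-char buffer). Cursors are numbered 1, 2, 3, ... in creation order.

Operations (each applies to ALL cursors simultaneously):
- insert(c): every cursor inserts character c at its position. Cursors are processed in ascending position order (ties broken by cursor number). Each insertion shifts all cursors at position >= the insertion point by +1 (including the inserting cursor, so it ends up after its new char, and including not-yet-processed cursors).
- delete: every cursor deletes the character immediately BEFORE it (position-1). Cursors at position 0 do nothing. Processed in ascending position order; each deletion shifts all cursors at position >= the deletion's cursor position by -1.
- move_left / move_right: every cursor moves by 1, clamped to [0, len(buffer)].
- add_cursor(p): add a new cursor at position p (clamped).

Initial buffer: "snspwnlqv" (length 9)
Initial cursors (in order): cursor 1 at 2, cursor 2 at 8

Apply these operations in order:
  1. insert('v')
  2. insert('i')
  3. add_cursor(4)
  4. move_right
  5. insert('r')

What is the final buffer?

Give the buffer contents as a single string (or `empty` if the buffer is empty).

Answer: snvisrrpwnlqvivr

Derivation:
After op 1 (insert('v')): buffer="snvspwnlqvv" (len 11), cursors c1@3 c2@10, authorship ..1......2.
After op 2 (insert('i')): buffer="snvispwnlqviv" (len 13), cursors c1@4 c2@12, authorship ..11......22.
After op 3 (add_cursor(4)): buffer="snvispwnlqviv" (len 13), cursors c1@4 c3@4 c2@12, authorship ..11......22.
After op 4 (move_right): buffer="snvispwnlqviv" (len 13), cursors c1@5 c3@5 c2@13, authorship ..11......22.
After op 5 (insert('r')): buffer="snvisrrpwnlqvivr" (len 16), cursors c1@7 c3@7 c2@16, authorship ..11.13.....22.2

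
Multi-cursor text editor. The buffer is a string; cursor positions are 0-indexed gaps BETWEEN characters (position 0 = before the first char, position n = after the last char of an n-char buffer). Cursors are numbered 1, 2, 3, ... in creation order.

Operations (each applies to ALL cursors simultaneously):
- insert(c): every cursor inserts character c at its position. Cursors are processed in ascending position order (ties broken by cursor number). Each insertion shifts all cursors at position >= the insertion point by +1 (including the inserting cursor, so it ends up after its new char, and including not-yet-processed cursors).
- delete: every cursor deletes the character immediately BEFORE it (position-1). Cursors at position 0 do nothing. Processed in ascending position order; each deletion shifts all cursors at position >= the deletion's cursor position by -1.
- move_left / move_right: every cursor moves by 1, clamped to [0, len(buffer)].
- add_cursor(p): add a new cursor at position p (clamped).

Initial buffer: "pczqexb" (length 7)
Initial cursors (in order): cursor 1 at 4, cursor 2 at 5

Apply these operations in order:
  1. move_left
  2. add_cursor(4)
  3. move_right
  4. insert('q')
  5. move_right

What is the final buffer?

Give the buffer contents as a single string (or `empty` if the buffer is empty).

Answer: pczqqeqqxb

Derivation:
After op 1 (move_left): buffer="pczqexb" (len 7), cursors c1@3 c2@4, authorship .......
After op 2 (add_cursor(4)): buffer="pczqexb" (len 7), cursors c1@3 c2@4 c3@4, authorship .......
After op 3 (move_right): buffer="pczqexb" (len 7), cursors c1@4 c2@5 c3@5, authorship .......
After op 4 (insert('q')): buffer="pczqqeqqxb" (len 10), cursors c1@5 c2@8 c3@8, authorship ....1.23..
After op 5 (move_right): buffer="pczqqeqqxb" (len 10), cursors c1@6 c2@9 c3@9, authorship ....1.23..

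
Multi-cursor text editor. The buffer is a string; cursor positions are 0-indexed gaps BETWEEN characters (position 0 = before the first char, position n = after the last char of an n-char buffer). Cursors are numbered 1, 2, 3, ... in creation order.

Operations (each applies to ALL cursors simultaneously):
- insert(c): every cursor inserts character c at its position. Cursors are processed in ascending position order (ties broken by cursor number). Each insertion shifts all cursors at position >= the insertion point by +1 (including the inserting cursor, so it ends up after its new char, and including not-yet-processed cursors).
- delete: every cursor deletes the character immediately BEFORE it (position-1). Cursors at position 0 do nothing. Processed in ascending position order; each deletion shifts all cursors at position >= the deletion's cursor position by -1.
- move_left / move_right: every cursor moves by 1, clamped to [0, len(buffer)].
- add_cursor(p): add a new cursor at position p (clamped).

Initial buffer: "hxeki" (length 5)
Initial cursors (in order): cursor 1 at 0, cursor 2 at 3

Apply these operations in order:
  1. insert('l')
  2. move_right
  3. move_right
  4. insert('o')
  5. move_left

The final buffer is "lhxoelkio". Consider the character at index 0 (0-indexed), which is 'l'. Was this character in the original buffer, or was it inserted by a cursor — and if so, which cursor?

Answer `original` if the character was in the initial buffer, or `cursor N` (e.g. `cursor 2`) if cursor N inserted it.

Answer: cursor 1

Derivation:
After op 1 (insert('l')): buffer="lhxelki" (len 7), cursors c1@1 c2@5, authorship 1...2..
After op 2 (move_right): buffer="lhxelki" (len 7), cursors c1@2 c2@6, authorship 1...2..
After op 3 (move_right): buffer="lhxelki" (len 7), cursors c1@3 c2@7, authorship 1...2..
After op 4 (insert('o')): buffer="lhxoelkio" (len 9), cursors c1@4 c2@9, authorship 1..1.2..2
After op 5 (move_left): buffer="lhxoelkio" (len 9), cursors c1@3 c2@8, authorship 1..1.2..2
Authorship (.=original, N=cursor N): 1 . . 1 . 2 . . 2
Index 0: author = 1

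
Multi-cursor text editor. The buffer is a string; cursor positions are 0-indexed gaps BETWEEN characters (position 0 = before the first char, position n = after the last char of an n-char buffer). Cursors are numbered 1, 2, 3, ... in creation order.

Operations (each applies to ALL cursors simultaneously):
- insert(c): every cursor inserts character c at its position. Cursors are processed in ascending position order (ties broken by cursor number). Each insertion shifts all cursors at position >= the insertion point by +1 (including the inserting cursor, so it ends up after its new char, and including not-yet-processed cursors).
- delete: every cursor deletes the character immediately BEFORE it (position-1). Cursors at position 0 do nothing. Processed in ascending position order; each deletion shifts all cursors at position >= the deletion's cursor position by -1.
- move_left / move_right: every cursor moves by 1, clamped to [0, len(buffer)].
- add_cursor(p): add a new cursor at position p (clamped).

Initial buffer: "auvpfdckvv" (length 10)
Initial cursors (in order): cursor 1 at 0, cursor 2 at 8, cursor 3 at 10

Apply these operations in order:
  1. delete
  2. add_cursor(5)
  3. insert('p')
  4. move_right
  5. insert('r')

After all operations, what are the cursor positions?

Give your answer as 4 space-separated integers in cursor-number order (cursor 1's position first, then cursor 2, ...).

Answer: 3 14 16 10

Derivation:
After op 1 (delete): buffer="auvpfdcv" (len 8), cursors c1@0 c2@7 c3@8, authorship ........
After op 2 (add_cursor(5)): buffer="auvpfdcv" (len 8), cursors c1@0 c4@5 c2@7 c3@8, authorship ........
After op 3 (insert('p')): buffer="pauvpfpdcpvp" (len 12), cursors c1@1 c4@7 c2@10 c3@12, authorship 1.....4..2.3
After op 4 (move_right): buffer="pauvpfpdcpvp" (len 12), cursors c1@2 c4@8 c2@11 c3@12, authorship 1.....4..2.3
After op 5 (insert('r')): buffer="paruvpfpdrcpvrpr" (len 16), cursors c1@3 c4@10 c2@14 c3@16, authorship 1.1....4.4.2.233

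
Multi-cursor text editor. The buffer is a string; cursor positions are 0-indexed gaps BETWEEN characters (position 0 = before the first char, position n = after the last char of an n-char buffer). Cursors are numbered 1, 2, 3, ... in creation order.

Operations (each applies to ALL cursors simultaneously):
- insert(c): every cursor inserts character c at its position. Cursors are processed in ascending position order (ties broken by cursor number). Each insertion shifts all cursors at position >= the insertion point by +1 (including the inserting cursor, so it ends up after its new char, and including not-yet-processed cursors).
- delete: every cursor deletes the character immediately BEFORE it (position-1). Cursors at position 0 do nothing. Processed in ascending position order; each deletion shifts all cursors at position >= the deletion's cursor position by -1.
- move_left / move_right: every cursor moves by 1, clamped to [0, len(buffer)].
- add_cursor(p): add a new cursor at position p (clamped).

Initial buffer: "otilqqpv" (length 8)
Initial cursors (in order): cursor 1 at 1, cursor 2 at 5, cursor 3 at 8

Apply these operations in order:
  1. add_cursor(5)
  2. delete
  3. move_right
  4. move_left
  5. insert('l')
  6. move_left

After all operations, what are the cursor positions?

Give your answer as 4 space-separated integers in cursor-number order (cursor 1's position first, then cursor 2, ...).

Answer: 0 4 6 4

Derivation:
After op 1 (add_cursor(5)): buffer="otilqqpv" (len 8), cursors c1@1 c2@5 c4@5 c3@8, authorship ........
After op 2 (delete): buffer="tiqp" (len 4), cursors c1@0 c2@2 c4@2 c3@4, authorship ....
After op 3 (move_right): buffer="tiqp" (len 4), cursors c1@1 c2@3 c4@3 c3@4, authorship ....
After op 4 (move_left): buffer="tiqp" (len 4), cursors c1@0 c2@2 c4@2 c3@3, authorship ....
After op 5 (insert('l')): buffer="ltillqlp" (len 8), cursors c1@1 c2@5 c4@5 c3@7, authorship 1..24.3.
After op 6 (move_left): buffer="ltillqlp" (len 8), cursors c1@0 c2@4 c4@4 c3@6, authorship 1..24.3.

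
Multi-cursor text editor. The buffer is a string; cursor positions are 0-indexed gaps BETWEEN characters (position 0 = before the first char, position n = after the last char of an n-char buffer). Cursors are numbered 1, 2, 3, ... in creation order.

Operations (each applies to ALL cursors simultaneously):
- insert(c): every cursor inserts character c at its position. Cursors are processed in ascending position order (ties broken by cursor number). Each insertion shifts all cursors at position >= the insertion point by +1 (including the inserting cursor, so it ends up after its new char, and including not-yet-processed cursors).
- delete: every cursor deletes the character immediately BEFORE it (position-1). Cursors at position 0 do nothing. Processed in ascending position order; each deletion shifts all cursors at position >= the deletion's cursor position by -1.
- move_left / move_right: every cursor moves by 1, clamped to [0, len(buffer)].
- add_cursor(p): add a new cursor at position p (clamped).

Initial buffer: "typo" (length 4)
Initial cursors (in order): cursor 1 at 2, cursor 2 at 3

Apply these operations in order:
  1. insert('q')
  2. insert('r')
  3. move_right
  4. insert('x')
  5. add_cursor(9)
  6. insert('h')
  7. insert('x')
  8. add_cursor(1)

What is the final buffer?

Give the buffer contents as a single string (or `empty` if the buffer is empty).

Answer: tyqrpxhxqrohxxhx

Derivation:
After op 1 (insert('q')): buffer="tyqpqo" (len 6), cursors c1@3 c2@5, authorship ..1.2.
After op 2 (insert('r')): buffer="tyqrpqro" (len 8), cursors c1@4 c2@7, authorship ..11.22.
After op 3 (move_right): buffer="tyqrpqro" (len 8), cursors c1@5 c2@8, authorship ..11.22.
After op 4 (insert('x')): buffer="tyqrpxqrox" (len 10), cursors c1@6 c2@10, authorship ..11.122.2
After op 5 (add_cursor(9)): buffer="tyqrpxqrox" (len 10), cursors c1@6 c3@9 c2@10, authorship ..11.122.2
After op 6 (insert('h')): buffer="tyqrpxhqrohxh" (len 13), cursors c1@7 c3@11 c2@13, authorship ..11.1122.322
After op 7 (insert('x')): buffer="tyqrpxhxqrohxxhx" (len 16), cursors c1@8 c3@13 c2@16, authorship ..11.11122.33222
After op 8 (add_cursor(1)): buffer="tyqrpxhxqrohxxhx" (len 16), cursors c4@1 c1@8 c3@13 c2@16, authorship ..11.11122.33222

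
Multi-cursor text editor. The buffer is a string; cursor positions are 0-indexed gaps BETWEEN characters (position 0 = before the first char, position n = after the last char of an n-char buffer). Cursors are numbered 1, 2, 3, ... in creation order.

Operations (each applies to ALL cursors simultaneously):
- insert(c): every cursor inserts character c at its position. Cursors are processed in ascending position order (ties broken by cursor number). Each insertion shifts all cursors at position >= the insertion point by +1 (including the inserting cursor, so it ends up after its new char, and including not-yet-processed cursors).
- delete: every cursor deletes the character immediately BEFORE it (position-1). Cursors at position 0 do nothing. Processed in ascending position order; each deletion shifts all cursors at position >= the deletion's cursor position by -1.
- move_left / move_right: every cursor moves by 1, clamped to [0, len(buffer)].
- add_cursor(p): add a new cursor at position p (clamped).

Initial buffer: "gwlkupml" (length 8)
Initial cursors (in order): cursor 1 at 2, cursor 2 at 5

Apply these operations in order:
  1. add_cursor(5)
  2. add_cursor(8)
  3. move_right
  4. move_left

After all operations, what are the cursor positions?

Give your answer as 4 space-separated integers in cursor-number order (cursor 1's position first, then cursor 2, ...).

Answer: 2 5 5 7

Derivation:
After op 1 (add_cursor(5)): buffer="gwlkupml" (len 8), cursors c1@2 c2@5 c3@5, authorship ........
After op 2 (add_cursor(8)): buffer="gwlkupml" (len 8), cursors c1@2 c2@5 c3@5 c4@8, authorship ........
After op 3 (move_right): buffer="gwlkupml" (len 8), cursors c1@3 c2@6 c3@6 c4@8, authorship ........
After op 4 (move_left): buffer="gwlkupml" (len 8), cursors c1@2 c2@5 c3@5 c4@7, authorship ........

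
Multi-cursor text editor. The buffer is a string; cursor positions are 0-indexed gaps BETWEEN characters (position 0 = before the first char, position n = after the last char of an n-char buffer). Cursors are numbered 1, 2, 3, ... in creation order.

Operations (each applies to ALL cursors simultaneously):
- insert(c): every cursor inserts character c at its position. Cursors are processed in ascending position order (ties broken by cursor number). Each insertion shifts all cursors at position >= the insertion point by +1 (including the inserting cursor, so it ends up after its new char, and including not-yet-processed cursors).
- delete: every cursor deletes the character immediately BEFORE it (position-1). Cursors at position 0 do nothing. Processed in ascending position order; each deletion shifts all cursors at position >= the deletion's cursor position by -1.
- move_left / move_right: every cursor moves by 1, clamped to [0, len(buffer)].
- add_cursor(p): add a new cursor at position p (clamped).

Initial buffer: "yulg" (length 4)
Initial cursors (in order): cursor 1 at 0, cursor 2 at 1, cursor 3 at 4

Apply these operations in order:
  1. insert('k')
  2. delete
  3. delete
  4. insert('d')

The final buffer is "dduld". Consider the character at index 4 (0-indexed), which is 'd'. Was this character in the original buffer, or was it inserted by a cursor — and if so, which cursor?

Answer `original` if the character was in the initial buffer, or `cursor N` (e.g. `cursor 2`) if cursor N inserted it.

After op 1 (insert('k')): buffer="kykulgk" (len 7), cursors c1@1 c2@3 c3@7, authorship 1.2...3
After op 2 (delete): buffer="yulg" (len 4), cursors c1@0 c2@1 c3@4, authorship ....
After op 3 (delete): buffer="ul" (len 2), cursors c1@0 c2@0 c3@2, authorship ..
After op 4 (insert('d')): buffer="dduld" (len 5), cursors c1@2 c2@2 c3@5, authorship 12..3
Authorship (.=original, N=cursor N): 1 2 . . 3
Index 4: author = 3

Answer: cursor 3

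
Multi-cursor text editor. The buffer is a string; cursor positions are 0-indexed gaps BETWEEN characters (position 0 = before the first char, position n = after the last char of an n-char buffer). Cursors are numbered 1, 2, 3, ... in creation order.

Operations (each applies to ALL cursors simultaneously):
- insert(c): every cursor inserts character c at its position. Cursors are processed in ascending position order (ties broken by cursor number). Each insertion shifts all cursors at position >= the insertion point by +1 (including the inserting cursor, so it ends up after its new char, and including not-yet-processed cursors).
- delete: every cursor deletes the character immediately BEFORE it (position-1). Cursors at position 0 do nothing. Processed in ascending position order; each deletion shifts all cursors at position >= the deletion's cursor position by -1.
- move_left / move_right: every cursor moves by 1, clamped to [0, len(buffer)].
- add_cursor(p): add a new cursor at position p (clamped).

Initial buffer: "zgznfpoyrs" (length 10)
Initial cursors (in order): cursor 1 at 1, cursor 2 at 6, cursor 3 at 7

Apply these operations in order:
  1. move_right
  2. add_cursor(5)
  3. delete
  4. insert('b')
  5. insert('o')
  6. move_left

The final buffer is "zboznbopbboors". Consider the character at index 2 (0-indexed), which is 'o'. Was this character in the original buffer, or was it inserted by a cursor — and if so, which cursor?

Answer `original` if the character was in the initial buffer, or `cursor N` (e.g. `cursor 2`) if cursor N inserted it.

Answer: cursor 1

Derivation:
After op 1 (move_right): buffer="zgznfpoyrs" (len 10), cursors c1@2 c2@7 c3@8, authorship ..........
After op 2 (add_cursor(5)): buffer="zgznfpoyrs" (len 10), cursors c1@2 c4@5 c2@7 c3@8, authorship ..........
After op 3 (delete): buffer="zznprs" (len 6), cursors c1@1 c4@3 c2@4 c3@4, authorship ......
After op 4 (insert('b')): buffer="zbznbpbbrs" (len 10), cursors c1@2 c4@5 c2@8 c3@8, authorship .1..4.23..
After op 5 (insert('o')): buffer="zboznbopbboors" (len 14), cursors c1@3 c4@7 c2@12 c3@12, authorship .11..44.2323..
After op 6 (move_left): buffer="zboznbopbboors" (len 14), cursors c1@2 c4@6 c2@11 c3@11, authorship .11..44.2323..
Authorship (.=original, N=cursor N): . 1 1 . . 4 4 . 2 3 2 3 . .
Index 2: author = 1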